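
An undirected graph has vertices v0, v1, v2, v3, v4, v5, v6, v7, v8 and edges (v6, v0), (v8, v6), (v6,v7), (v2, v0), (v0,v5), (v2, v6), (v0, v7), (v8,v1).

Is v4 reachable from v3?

v3 has no edges, so nothing is reachable from it.

No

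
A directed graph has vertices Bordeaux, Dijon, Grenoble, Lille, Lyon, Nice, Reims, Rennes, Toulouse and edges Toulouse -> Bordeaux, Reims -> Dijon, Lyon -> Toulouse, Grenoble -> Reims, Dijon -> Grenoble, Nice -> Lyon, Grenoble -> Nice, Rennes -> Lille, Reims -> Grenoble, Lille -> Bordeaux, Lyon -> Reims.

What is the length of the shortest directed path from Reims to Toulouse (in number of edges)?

Distance 0: Reims.
Distance 1: Dijon, Grenoble.
Distance 2: Nice.
Distance 3: Lyon.
Distance 4: Toulouse — contains Toulouse.

4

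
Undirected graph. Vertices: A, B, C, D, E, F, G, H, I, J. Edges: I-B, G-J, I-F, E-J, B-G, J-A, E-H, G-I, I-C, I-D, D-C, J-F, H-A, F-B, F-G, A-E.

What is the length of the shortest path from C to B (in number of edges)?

Distance 0: C.
Distance 1: D, I.
Distance 2: B, F, G — contains B.

2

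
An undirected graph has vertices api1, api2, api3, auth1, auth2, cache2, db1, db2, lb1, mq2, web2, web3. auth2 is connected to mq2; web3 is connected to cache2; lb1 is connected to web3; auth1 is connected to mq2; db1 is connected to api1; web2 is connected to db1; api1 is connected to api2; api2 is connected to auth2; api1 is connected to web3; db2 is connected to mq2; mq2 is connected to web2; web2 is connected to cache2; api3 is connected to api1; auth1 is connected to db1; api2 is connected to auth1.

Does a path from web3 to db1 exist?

Explore from web3.
Distance 1: reach api1, cache2, lb1.
Distance 2: reach api2, api3, db1, web2.
Found db1.

Yes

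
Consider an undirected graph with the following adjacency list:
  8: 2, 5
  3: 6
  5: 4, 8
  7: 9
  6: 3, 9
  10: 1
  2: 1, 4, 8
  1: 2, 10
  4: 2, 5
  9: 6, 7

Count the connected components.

From 1: component {1, 2, 4, 5, 8, 10}.
From 3: component {3, 6, 7, 9}.
That's 2 components.

2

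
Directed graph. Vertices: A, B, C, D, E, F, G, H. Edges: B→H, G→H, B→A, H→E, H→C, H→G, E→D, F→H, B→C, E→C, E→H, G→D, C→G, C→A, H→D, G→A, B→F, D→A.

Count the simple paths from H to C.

2

H→C
H→E→C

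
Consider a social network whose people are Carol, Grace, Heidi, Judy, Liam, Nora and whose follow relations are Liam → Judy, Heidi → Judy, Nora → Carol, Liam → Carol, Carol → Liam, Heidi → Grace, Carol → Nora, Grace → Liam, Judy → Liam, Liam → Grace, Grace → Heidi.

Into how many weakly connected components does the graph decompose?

1

From Carol: component {Carol, Grace, Heidi, Judy, Liam, Nora}.
That's 1 component.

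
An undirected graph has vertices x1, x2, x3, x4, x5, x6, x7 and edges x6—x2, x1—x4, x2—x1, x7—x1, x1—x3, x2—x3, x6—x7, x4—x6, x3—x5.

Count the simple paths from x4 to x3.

x4–x1–x2–x3
x4–x1–x3
x4–x1–x7–x6–x2–x3
x4–x6–x2–x1–x3
x4–x6–x2–x3
x4–x6–x7–x1–x2–x3
x4–x6–x7–x1–x3

7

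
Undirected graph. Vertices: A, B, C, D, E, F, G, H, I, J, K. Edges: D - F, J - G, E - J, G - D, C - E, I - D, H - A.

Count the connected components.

From A: component {A, H}.
From B: component {B}.
From C: component {C, D, E, F, G, I, J}.
From K: component {K}.
That's 4 components.

4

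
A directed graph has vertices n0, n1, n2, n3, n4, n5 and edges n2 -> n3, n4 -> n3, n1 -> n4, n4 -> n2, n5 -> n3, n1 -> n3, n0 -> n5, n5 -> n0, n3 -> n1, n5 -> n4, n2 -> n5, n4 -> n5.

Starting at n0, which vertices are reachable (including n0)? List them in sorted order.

Start at n0.
Its neighbours: n5.
Then their neighbours: n3, n4.
Then next layer: n1, n2.
Every vertex is now reached.

n0, n1, n2, n3, n4, n5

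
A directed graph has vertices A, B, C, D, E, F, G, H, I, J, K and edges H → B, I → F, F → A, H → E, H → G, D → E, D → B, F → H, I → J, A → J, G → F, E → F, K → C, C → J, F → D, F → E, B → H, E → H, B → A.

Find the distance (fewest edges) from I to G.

Distance 0: I.
Distance 1: F, J.
Distance 2: A, D, E, H.
Distance 3: B, G — contains G.

3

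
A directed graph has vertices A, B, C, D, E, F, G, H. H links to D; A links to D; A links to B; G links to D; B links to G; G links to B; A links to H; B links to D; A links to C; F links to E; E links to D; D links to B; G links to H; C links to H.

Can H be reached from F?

Yes

Explore from F.
Distance 1: reach E.
Distance 2: reach D.
Distance 3: reach B.
Distance 4: reach G.
Distance 5: reach H.
Found H.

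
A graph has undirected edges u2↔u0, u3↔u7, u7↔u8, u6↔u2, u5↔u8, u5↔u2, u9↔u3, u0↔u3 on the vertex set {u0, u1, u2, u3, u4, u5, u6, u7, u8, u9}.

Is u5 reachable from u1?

No

u1 has no edges, so nothing is reachable from it.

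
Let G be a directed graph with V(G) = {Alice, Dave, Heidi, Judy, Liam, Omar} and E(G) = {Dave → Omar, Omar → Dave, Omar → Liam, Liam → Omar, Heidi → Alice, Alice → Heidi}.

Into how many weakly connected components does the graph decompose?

From Alice: component {Alice, Heidi}.
From Dave: component {Dave, Liam, Omar}.
From Judy: component {Judy}.
That's 3 components.

3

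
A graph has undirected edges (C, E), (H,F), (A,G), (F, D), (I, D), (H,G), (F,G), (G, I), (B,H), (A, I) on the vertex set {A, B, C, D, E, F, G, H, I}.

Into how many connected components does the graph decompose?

2

From A: component {A, B, D, F, G, H, I}.
From C: component {C, E}.
That's 2 components.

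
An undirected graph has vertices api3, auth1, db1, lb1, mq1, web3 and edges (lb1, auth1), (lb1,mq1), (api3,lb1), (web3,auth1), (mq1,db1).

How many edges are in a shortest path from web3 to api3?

Distance 0: web3.
Distance 1: auth1.
Distance 2: lb1.
Distance 3: api3, mq1 — contains api3.

3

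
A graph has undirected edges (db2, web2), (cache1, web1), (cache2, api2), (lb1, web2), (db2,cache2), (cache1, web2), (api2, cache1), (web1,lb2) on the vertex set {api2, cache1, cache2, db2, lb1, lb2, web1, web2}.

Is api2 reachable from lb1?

Yes

Explore from lb1.
Distance 1: reach web2.
Distance 2: reach cache1, db2.
Distance 3: reach api2, cache2, web1.
Found api2.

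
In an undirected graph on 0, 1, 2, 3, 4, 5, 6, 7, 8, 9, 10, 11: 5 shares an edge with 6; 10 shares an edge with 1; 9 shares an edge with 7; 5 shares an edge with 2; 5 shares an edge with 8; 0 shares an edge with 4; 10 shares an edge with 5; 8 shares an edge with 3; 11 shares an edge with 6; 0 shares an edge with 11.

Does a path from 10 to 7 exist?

No

Explore from 10.
Distance 1: reach 1, 5.
Distance 2: reach 2, 6, 8.
Distance 3: reach 3, 11.
Distance 4: reach 0.
Distance 5: reach 4.
The search is exhausted without reaching 7; it lies in a different component.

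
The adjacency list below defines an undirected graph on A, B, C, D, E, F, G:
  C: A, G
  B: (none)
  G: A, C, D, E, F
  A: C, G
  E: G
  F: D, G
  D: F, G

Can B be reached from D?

Explore from D.
Distance 1: reach F, G.
Distance 2: reach A, C, E.
The search is exhausted without reaching B; it lies in a different component.

No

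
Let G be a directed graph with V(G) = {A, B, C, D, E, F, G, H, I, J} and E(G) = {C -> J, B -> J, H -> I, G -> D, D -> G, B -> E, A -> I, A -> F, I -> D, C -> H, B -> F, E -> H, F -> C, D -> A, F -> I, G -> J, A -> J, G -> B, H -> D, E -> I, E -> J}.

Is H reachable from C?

Explore from C.
Distance 1: reach H, J.
Found H.

Yes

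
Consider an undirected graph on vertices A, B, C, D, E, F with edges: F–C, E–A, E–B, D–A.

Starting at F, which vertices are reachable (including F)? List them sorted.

C, F

Start at F.
Its neighbours: C.
Nothing further is reachable.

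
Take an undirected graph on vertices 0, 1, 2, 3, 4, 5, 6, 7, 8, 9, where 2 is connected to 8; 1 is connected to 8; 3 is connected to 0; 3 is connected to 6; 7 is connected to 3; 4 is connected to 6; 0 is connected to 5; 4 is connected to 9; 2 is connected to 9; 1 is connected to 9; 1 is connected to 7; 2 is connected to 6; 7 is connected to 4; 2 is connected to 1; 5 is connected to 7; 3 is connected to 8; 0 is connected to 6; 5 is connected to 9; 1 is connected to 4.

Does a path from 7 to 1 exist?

Explore from 7.
Distance 1: reach 1, 3, 4, 5.
Found 1.

Yes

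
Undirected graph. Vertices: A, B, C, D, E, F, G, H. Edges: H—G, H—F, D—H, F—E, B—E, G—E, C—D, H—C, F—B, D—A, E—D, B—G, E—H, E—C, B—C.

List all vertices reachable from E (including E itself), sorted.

A, B, C, D, E, F, G, H

Start at E.
Its neighbours: B, C, D, F, G, H.
Then their neighbours: A.
Every vertex is now reached.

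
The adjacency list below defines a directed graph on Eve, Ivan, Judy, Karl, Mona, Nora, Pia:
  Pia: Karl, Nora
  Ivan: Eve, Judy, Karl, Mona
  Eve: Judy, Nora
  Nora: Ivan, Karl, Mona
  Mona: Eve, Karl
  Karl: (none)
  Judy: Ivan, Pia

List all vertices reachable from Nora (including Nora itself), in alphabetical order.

Start at Nora.
Its neighbours: Ivan, Karl, Mona.
Then their neighbours: Eve, Judy.
Then next layer: Pia.
Every vertex is now reached.

Eve, Ivan, Judy, Karl, Mona, Nora, Pia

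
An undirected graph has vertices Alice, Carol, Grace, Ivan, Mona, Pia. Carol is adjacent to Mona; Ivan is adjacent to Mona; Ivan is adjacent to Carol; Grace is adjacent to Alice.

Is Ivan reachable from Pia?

Pia has no edges, so nothing is reachable from it.

No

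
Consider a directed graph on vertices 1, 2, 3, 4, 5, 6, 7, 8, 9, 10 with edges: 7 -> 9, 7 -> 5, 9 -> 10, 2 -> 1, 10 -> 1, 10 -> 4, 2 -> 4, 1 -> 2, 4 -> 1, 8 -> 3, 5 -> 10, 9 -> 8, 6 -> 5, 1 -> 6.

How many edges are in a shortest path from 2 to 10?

Distance 0: 2.
Distance 1: 1, 4.
Distance 2: 6.
Distance 3: 5.
Distance 4: 10 — contains 10.

4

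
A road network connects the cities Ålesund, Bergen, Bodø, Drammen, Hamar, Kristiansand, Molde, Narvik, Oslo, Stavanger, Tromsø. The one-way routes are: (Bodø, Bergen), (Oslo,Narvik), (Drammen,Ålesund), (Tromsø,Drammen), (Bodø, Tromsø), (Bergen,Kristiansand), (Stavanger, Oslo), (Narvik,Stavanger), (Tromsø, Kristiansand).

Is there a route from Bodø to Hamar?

Explore from Bodø.
Distance 1: reach Bergen, Tromsø.
Distance 2: reach Drammen, Kristiansand.
Distance 3: reach Ålesund.
The search from Bodø is exhausted; no directed path reaches Hamar.

No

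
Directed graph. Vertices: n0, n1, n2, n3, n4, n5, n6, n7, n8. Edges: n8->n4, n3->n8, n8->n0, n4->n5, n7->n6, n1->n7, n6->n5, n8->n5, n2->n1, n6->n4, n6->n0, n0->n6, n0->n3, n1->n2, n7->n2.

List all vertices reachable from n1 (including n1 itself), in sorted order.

Start at n1.
Its neighbours: n2, n7.
Then their neighbours: n6.
Then next layer: n0, n4, n5.
Then next layer: n3.
Then next layer: n8.
Every vertex is now reached.

n0, n1, n2, n3, n4, n5, n6, n7, n8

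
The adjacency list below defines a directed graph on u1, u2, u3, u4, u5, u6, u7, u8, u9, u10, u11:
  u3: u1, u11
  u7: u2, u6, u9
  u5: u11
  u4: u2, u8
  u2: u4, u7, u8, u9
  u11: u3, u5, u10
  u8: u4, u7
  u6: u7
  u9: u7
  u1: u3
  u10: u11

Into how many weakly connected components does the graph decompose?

From u1: component {u1, u3, u5, u10, u11}.
From u2: component {u2, u4, u6, u7, u8, u9}.
That's 2 components.

2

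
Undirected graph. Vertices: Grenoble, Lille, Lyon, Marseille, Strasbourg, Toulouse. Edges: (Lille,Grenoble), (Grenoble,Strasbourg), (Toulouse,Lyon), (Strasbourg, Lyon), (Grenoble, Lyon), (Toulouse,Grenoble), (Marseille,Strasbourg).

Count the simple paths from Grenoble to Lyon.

3

Grenoble–Lyon
Grenoble–Strasbourg–Lyon
Grenoble–Toulouse–Lyon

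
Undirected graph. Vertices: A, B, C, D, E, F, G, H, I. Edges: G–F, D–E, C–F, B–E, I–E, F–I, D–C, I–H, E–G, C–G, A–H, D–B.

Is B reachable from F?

Explore from F.
Distance 1: reach C, G, I.
Distance 2: reach D, E, H.
Distance 3: reach A, B.
Found B.

Yes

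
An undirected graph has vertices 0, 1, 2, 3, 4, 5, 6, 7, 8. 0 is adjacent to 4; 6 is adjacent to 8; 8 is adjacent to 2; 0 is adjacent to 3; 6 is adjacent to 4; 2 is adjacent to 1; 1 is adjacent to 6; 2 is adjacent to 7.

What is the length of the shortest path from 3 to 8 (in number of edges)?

4

Distance 0: 3.
Distance 1: 0.
Distance 2: 4.
Distance 3: 6.
Distance 4: 1, 8 — contains 8.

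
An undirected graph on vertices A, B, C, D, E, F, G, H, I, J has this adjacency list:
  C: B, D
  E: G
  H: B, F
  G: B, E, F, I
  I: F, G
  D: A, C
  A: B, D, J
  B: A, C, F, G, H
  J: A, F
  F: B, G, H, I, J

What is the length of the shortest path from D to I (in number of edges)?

4

Distance 0: D.
Distance 1: A, C.
Distance 2: B, J.
Distance 3: F, G, H.
Distance 4: E, I — contains I.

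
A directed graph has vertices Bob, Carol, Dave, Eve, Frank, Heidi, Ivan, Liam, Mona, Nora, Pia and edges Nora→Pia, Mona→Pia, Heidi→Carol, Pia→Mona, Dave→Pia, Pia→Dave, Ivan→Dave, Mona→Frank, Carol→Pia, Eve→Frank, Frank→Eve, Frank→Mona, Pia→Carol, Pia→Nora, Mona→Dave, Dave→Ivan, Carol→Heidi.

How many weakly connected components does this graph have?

From Bob: component {Bob}.
From Carol: component {Carol, Dave, Eve, Frank, Heidi, Ivan, Mona, Nora, Pia}.
From Liam: component {Liam}.
That's 3 components.

3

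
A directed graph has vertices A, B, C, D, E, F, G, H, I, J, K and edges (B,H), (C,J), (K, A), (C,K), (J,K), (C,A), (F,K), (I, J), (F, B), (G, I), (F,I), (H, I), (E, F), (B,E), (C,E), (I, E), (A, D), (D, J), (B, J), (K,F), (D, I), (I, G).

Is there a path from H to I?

Explore from H.
Distance 1: reach I.
Found I.

Yes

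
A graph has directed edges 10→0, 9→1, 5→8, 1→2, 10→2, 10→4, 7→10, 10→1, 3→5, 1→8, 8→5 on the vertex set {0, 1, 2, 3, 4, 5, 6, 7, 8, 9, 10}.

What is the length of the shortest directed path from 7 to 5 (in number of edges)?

4

Distance 0: 7.
Distance 1: 10.
Distance 2: 0, 1, 2, 4.
Distance 3: 8.
Distance 4: 5 — contains 5.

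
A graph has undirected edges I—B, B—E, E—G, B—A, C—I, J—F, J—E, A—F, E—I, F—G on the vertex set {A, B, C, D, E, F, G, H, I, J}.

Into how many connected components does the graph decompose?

3

From A: component {A, B, C, E, F, G, I, J}.
From D: component {D}.
From H: component {H}.
That's 3 components.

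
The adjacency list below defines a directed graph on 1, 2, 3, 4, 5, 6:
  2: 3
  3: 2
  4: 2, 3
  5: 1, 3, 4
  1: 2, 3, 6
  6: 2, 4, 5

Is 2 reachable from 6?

Yes

Explore from 6.
Distance 1: reach 2, 4, 5.
Found 2.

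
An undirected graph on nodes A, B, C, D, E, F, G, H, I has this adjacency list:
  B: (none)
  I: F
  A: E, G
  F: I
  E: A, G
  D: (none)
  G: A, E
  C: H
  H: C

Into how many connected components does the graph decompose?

5

From A: component {A, E, G}.
From B: component {B}.
From C: component {C, H}.
From D: component {D}.
From F: component {F, I}.
That's 5 components.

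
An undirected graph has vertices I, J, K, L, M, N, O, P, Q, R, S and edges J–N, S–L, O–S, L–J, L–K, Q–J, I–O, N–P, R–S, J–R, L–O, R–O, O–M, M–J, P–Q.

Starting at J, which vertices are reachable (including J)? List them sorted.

I, J, K, L, M, N, O, P, Q, R, S

Start at J.
Its neighbours: L, M, N, Q, R.
Then their neighbours: K, O, P, S.
Then next layer: I.
Every vertex is now reached.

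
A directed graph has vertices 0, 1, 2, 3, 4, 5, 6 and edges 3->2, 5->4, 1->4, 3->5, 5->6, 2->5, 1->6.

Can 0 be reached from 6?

6 has no outgoing edges, so nothing is reachable from it.

No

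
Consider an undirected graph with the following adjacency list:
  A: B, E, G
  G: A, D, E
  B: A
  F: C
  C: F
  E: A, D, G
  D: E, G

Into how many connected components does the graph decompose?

From A: component {A, B, D, E, G}.
From C: component {C, F}.
That's 2 components.

2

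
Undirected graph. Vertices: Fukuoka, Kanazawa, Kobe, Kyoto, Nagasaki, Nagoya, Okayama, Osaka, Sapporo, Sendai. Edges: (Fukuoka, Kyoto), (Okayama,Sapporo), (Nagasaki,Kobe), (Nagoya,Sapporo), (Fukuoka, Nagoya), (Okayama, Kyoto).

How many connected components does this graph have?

5

From Fukuoka: component {Fukuoka, Kyoto, Nagoya, Okayama, Sapporo}.
From Kanazawa: component {Kanazawa}.
From Kobe: component {Kobe, Nagasaki}.
From Osaka: component {Osaka}.
From Sendai: component {Sendai}.
That's 5 components.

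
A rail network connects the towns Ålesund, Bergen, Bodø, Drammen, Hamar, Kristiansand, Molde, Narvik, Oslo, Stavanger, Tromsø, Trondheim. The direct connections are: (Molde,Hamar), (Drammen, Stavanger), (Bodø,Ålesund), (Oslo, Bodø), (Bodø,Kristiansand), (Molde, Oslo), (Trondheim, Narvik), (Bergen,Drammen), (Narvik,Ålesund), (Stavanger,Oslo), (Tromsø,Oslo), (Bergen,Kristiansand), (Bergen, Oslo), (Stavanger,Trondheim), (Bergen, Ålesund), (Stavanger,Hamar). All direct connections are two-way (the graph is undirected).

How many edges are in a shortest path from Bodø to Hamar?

3

Distance 0: Bodø.
Distance 1: Ålesund, Kristiansand, Oslo.
Distance 2: Bergen, Molde, Narvik, Stavanger, Tromsø.
Distance 3: Drammen, Hamar, Trondheim — contains Hamar.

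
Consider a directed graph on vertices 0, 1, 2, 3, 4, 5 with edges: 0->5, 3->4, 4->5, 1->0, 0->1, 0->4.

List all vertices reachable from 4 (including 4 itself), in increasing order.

4, 5

Start at 4.
Its neighbours: 5.
Nothing further is reachable.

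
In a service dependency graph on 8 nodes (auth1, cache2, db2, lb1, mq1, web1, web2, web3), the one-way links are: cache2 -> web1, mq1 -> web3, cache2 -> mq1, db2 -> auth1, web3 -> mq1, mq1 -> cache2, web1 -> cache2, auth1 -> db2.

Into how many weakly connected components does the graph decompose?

4

From auth1: component {auth1, db2}.
From cache2: component {cache2, mq1, web1, web3}.
From lb1: component {lb1}.
From web2: component {web2}.
That's 4 components.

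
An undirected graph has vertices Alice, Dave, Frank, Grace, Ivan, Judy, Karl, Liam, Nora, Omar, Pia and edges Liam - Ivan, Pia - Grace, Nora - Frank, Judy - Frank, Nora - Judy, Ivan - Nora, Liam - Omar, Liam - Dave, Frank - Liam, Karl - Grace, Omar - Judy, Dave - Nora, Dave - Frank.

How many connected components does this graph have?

From Alice: component {Alice}.
From Dave: component {Dave, Frank, Ivan, Judy, Liam, Nora, Omar}.
From Grace: component {Grace, Karl, Pia}.
That's 3 components.

3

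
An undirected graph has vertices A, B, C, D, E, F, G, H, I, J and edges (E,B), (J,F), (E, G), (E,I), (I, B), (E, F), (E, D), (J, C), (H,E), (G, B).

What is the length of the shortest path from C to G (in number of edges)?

Distance 0: C.
Distance 1: J.
Distance 2: F.
Distance 3: E.
Distance 4: B, D, G, H, I — contains G.

4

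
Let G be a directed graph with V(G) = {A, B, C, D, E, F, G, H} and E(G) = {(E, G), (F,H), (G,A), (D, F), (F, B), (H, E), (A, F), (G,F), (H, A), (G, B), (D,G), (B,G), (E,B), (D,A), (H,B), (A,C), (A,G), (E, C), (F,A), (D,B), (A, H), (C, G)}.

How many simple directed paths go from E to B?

E→B
E→C→G→A→F→B
E→C→G→A→F→H→B
E→C→G→A→H→B
E→C→G→B
E→C→G→F→A→H→B
E→C→G→F→B
E→C→G→F→H→B
E→G→A→F→B
E→G→A→F→H→B
E→G→A→H→B
E→G→B
E→G→F→A→H→B
E→G→F→B
E→G→F→H→B

15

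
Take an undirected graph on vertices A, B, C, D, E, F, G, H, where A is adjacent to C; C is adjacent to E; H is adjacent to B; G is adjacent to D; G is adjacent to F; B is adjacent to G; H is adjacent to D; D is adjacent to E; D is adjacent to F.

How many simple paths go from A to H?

3

A–C–E–D–F–G–B–H
A–C–E–D–G–B–H
A–C–E–D–H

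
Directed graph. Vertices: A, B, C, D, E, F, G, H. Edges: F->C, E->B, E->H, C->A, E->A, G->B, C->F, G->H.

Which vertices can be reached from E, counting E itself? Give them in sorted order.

A, B, E, H

Start at E.
Its neighbours: A, B, H.
Nothing further is reachable.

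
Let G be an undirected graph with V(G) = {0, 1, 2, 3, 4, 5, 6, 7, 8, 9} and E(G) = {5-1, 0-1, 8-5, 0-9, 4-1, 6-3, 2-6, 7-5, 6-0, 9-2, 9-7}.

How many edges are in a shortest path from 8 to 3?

Distance 0: 8.
Distance 1: 5.
Distance 2: 1, 7.
Distance 3: 0, 4, 9.
Distance 4: 2, 6.
Distance 5: 3 — contains 3.

5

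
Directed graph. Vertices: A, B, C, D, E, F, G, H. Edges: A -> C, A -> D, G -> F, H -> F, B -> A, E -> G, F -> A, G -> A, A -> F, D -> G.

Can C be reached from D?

Explore from D.
Distance 1: reach G.
Distance 2: reach A, F.
Distance 3: reach C.
Found C.

Yes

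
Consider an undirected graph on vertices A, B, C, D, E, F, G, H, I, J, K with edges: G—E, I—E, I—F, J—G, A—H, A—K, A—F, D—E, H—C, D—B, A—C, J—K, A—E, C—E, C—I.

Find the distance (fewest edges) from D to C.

Distance 0: D.
Distance 1: B, E.
Distance 2: A, C, G, I — contains C.

2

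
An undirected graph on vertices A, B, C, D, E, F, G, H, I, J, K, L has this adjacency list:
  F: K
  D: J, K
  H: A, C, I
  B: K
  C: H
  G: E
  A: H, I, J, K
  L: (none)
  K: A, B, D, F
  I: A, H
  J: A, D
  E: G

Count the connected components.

3

From A: component {A, B, C, D, F, H, I, J, K}.
From E: component {E, G}.
From L: component {L}.
That's 3 components.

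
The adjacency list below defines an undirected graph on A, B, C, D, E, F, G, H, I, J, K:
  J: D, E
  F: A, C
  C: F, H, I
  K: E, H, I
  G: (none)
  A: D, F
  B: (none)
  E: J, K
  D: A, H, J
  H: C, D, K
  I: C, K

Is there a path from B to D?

No

B has no edges, so nothing is reachable from it.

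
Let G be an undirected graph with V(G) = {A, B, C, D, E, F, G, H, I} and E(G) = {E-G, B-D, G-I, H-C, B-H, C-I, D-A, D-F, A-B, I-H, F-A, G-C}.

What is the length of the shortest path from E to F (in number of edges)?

6

Distance 0: E.
Distance 1: G.
Distance 2: C, I.
Distance 3: H.
Distance 4: B.
Distance 5: A, D.
Distance 6: F — contains F.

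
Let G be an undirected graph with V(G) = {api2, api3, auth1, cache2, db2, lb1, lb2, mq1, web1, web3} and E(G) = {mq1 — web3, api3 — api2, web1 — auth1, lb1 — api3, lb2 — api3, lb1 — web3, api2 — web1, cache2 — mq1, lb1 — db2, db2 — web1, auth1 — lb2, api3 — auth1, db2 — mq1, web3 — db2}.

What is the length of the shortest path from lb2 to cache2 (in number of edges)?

5

Distance 0: lb2.
Distance 1: api3, auth1.
Distance 2: api2, lb1, web1.
Distance 3: db2, web3.
Distance 4: mq1.
Distance 5: cache2 — contains cache2.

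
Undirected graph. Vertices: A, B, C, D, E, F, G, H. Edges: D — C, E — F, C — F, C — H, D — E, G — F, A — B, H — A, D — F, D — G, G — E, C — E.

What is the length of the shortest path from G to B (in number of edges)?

5

Distance 0: G.
Distance 1: D, E, F.
Distance 2: C.
Distance 3: H.
Distance 4: A.
Distance 5: B — contains B.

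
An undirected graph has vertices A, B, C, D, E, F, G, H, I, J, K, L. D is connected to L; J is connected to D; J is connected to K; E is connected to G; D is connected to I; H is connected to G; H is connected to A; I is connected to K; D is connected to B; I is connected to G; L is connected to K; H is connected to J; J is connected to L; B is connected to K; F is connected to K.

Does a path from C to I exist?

No

C has no edges, so nothing is reachable from it.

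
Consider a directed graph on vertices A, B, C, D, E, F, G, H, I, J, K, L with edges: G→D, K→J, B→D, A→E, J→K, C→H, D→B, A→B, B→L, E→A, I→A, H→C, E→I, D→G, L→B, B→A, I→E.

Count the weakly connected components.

4

From A: component {A, B, D, E, G, I, L}.
From C: component {C, H}.
From F: component {F}.
From J: component {J, K}.
That's 4 components.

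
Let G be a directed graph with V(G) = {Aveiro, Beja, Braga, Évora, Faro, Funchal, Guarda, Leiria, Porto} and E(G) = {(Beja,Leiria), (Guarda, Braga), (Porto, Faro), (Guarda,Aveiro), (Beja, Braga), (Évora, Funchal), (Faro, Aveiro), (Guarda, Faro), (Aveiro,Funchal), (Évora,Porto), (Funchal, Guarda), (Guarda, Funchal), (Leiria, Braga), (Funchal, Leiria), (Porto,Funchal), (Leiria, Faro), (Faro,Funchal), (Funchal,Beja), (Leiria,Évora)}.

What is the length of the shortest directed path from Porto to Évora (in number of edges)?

Distance 0: Porto.
Distance 1: Faro, Funchal.
Distance 2: Aveiro, Beja, Guarda, Leiria.
Distance 3: Braga, Évora — contains Évora.

3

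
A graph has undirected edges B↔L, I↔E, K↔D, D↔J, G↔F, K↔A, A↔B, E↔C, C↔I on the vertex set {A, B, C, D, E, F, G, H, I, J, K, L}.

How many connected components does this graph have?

4

From A: component {A, B, D, J, K, L}.
From C: component {C, E, I}.
From F: component {F, G}.
From H: component {H}.
That's 4 components.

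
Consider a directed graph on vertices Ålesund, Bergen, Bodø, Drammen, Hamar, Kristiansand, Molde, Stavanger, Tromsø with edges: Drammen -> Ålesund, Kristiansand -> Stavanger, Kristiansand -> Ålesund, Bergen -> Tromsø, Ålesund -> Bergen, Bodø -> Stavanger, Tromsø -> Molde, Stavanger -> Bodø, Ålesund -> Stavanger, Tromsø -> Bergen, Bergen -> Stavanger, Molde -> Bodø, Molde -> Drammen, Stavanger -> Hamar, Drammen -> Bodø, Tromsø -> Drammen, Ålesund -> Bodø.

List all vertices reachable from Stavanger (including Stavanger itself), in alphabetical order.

Bodø, Hamar, Stavanger

Start at Stavanger.
Its neighbours: Bodø, Hamar.
Nothing further is reachable.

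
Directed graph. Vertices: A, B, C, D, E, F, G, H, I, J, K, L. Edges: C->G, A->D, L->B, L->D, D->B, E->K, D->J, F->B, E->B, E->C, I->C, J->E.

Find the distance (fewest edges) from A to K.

4

Distance 0: A.
Distance 1: D.
Distance 2: B, J.
Distance 3: E.
Distance 4: C, K — contains K.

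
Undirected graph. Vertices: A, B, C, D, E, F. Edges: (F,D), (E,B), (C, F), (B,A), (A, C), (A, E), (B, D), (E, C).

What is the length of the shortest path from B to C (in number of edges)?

2

Distance 0: B.
Distance 1: A, D, E.
Distance 2: C, F — contains C.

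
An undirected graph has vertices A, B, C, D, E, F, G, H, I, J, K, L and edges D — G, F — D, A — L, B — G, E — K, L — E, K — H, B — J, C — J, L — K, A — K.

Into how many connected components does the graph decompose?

From A: component {A, E, H, K, L}.
From B: component {B, C, D, F, G, J}.
From I: component {I}.
That's 3 components.

3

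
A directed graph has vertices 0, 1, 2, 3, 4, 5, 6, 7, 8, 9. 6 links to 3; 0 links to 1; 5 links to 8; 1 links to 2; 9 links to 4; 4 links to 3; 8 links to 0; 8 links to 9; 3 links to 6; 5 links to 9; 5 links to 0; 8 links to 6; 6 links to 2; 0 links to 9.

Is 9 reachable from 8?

Explore from 8.
Distance 1: reach 0, 6, 9.
Found 9.

Yes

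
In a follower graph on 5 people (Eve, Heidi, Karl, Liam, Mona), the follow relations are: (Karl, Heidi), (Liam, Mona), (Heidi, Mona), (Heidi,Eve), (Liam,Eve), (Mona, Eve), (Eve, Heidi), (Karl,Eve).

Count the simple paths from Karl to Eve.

3

Karl→Eve
Karl→Heidi→Eve
Karl→Heidi→Mona→Eve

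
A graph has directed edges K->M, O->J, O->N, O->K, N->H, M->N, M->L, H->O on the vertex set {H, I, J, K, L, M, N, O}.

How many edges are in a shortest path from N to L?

Distance 0: N.
Distance 1: H.
Distance 2: O.
Distance 3: J, K.
Distance 4: M.
Distance 5: L — contains L.

5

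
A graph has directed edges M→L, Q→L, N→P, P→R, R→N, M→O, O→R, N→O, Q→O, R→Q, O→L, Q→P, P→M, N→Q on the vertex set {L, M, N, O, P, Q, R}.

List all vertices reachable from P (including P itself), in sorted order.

Start at P.
Its neighbours: M, R.
Then their neighbours: L, N, O, Q.
Every vertex is now reached.

L, M, N, O, P, Q, R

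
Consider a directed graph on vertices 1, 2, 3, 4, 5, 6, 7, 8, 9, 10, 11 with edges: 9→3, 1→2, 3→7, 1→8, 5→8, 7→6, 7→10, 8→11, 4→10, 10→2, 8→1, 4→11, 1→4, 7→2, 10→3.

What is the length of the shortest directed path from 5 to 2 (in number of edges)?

3

Distance 0: 5.
Distance 1: 8.
Distance 2: 1, 11.
Distance 3: 2, 4 — contains 2.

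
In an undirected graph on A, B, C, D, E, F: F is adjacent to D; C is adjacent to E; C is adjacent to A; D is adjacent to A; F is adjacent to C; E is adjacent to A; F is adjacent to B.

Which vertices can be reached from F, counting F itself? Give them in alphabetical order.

Start at F.
Its neighbours: B, C, D.
Then their neighbours: A, E.
Every vertex is now reached.

A, B, C, D, E, F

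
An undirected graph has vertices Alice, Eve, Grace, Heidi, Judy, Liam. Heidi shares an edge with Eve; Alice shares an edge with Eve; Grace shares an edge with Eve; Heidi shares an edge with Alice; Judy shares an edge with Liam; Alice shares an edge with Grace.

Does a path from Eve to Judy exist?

No

Explore from Eve.
Distance 1: reach Alice, Grace, Heidi.
The search is exhausted without reaching Judy; it lies in a different component.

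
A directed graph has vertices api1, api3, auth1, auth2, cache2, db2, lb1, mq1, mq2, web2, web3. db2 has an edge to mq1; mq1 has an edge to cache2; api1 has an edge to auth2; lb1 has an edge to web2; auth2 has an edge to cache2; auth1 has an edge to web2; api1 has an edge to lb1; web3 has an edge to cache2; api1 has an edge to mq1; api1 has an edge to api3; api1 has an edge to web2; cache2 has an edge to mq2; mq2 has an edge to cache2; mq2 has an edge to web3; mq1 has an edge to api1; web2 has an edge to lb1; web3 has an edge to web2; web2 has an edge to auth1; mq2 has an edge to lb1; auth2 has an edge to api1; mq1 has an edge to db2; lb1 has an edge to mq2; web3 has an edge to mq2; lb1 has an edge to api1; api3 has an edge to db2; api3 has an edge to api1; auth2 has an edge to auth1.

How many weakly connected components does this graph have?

From api1: component {api1, api3, auth1, auth2, cache2, db2, lb1, mq1, mq2, web2, web3}.
That's 1 component.

1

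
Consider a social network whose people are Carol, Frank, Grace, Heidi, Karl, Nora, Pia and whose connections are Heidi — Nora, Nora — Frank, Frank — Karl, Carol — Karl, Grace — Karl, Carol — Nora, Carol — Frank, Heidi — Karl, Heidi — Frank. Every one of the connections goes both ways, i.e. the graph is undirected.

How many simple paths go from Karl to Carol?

Karl–Carol
Karl–Frank–Carol
Karl–Frank–Heidi–Nora–Carol
Karl–Frank–Nora–Carol
Karl–Heidi–Frank–Carol
Karl–Heidi–Frank–Nora–Carol
Karl–Heidi–Nora–Carol
Karl–Heidi–Nora–Frank–Carol

8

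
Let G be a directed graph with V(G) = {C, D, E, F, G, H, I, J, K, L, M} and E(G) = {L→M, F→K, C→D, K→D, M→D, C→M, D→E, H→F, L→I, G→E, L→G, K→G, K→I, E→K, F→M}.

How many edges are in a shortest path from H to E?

Distance 0: H.
Distance 1: F.
Distance 2: K, M.
Distance 3: D, G, I.
Distance 4: E — contains E.

4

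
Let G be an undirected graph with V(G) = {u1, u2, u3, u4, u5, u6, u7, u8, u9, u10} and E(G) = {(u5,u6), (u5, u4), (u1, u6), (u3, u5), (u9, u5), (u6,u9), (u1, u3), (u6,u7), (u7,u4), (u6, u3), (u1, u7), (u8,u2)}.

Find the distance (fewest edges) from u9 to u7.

2

Distance 0: u9.
Distance 1: u5, u6.
Distance 2: u1, u3, u4, u7 — contains u7.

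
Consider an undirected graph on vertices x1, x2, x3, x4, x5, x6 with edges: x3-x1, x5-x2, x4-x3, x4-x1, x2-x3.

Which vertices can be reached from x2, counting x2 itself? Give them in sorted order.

Start at x2.
Its neighbours: x3, x5.
Then their neighbours: x1, x4.
Nothing further is reachable.

x1, x2, x3, x4, x5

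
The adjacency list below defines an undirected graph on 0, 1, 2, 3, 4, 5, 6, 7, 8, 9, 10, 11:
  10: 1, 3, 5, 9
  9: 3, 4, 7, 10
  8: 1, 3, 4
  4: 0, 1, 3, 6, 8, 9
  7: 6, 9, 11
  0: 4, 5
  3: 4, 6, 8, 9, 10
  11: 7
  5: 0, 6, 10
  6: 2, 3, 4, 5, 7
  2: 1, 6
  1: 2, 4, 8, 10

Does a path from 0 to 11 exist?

Explore from 0.
Distance 1: reach 4, 5.
Distance 2: reach 1, 3, 6, 8, 9, 10.
Distance 3: reach 2, 7.
Distance 4: reach 11.
Found 11.

Yes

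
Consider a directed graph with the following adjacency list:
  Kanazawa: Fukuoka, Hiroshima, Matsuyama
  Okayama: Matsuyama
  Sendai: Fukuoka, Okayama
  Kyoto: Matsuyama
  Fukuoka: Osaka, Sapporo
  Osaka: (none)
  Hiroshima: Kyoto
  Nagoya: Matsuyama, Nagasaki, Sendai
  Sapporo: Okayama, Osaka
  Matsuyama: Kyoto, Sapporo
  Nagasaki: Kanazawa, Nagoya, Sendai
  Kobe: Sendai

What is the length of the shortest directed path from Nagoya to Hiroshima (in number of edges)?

Distance 0: Nagoya.
Distance 1: Matsuyama, Nagasaki, Sendai.
Distance 2: Fukuoka, Kanazawa, Kyoto, Okayama, Sapporo.
Distance 3: Hiroshima, Osaka — contains Hiroshima.

3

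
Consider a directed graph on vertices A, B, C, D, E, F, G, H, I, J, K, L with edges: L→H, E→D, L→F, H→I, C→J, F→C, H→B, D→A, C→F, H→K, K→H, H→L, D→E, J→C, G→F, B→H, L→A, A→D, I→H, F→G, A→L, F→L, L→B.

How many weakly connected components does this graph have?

From A: component {A, B, C, D, E, F, G, H, I, J, K, L}.
That's 1 component.

1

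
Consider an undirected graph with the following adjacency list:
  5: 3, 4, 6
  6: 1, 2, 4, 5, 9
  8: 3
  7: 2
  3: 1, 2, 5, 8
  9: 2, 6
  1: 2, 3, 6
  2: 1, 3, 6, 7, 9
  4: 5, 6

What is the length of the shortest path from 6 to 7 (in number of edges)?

Distance 0: 6.
Distance 1: 1, 2, 4, 5, 9.
Distance 2: 3, 7 — contains 7.

2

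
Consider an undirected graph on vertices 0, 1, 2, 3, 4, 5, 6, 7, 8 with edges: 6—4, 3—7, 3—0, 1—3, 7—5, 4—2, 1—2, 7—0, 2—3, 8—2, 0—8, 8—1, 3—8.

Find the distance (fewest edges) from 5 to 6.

Distance 0: 5.
Distance 1: 7.
Distance 2: 0, 3.
Distance 3: 1, 2, 8.
Distance 4: 4.
Distance 5: 6 — contains 6.

5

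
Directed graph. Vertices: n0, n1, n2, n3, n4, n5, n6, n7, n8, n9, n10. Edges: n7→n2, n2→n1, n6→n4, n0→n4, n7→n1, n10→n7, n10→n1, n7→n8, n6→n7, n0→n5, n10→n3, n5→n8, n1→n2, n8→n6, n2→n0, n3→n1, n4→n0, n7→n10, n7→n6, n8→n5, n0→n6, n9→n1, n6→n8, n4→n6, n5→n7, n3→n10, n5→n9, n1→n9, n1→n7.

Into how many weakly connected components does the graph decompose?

From n0: component {n0, n1, n2, n3, n4, n5, n6, n7, n8, n9, n10}.
That's 1 component.

1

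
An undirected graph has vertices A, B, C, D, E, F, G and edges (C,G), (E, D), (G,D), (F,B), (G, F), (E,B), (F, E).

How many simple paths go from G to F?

G–D–E–B–F
G–D–E–F
G–F

3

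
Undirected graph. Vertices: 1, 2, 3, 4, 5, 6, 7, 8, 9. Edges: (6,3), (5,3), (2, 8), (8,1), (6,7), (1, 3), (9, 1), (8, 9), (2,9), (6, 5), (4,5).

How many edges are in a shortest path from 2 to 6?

4

Distance 0: 2.
Distance 1: 8, 9.
Distance 2: 1.
Distance 3: 3.
Distance 4: 5, 6 — contains 6.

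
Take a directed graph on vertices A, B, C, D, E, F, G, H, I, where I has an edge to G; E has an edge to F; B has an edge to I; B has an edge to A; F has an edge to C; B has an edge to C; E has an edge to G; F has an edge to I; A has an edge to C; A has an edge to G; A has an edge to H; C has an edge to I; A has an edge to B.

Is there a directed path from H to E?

No

H has no outgoing edges, so nothing is reachable from it.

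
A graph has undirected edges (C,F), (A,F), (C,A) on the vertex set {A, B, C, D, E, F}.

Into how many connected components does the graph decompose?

4

From A: component {A, C, F}.
From B: component {B}.
From D: component {D}.
From E: component {E}.
That's 4 components.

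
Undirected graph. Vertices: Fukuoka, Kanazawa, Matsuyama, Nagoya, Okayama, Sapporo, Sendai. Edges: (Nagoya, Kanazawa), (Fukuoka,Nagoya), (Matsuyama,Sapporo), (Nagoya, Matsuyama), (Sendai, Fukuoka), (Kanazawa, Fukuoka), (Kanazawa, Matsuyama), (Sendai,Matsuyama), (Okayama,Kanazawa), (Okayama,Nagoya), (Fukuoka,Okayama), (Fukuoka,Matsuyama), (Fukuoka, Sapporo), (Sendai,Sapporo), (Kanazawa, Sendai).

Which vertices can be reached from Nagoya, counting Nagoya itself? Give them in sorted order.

Start at Nagoya.
Its neighbours: Fukuoka, Kanazawa, Matsuyama, Okayama.
Then their neighbours: Sapporo, Sendai.
Every vertex is now reached.

Fukuoka, Kanazawa, Matsuyama, Nagoya, Okayama, Sapporo, Sendai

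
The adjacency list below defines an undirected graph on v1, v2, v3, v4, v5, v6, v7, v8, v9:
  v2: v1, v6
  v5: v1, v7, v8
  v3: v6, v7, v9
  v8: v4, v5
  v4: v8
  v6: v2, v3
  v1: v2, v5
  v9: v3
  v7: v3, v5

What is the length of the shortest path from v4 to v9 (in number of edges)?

5

Distance 0: v4.
Distance 1: v8.
Distance 2: v5.
Distance 3: v1, v7.
Distance 4: v2, v3.
Distance 5: v6, v9 — contains v9.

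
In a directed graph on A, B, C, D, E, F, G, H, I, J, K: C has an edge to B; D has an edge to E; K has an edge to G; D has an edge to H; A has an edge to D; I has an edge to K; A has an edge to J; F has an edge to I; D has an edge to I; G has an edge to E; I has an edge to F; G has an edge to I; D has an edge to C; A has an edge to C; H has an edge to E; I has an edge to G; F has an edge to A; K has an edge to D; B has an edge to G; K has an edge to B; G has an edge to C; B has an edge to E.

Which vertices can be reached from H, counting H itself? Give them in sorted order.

E, H

Start at H.
Its neighbours: E.
Nothing further is reachable.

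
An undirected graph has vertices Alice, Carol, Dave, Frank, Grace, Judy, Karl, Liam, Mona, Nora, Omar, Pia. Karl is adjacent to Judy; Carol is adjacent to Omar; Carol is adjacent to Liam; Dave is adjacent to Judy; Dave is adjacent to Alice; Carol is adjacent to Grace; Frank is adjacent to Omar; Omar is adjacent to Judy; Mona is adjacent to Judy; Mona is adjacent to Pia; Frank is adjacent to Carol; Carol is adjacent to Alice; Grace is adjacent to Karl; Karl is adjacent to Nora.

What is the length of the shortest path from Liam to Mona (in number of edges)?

4

Distance 0: Liam.
Distance 1: Carol.
Distance 2: Alice, Frank, Grace, Omar.
Distance 3: Dave, Judy, Karl.
Distance 4: Mona, Nora — contains Mona.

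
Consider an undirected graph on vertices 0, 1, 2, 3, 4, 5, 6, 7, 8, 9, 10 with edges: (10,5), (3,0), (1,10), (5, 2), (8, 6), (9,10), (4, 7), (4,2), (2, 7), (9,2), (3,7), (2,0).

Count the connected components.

2

From 0: component {0, 1, 2, 3, 4, 5, 7, 9, 10}.
From 6: component {6, 8}.
That's 2 components.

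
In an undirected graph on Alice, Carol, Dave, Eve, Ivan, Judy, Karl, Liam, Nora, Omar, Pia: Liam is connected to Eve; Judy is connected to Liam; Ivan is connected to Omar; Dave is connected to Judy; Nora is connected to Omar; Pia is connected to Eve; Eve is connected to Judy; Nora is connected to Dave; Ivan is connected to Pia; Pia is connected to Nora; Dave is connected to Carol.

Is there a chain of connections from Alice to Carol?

No

Alice has no edges, so nothing is reachable from it.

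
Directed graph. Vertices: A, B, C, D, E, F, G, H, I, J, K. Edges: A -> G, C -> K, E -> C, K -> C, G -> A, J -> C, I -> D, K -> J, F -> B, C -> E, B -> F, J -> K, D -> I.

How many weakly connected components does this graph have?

5

From A: component {A, G}.
From B: component {B, F}.
From C: component {C, E, J, K}.
From D: component {D, I}.
From H: component {H}.
That's 5 components.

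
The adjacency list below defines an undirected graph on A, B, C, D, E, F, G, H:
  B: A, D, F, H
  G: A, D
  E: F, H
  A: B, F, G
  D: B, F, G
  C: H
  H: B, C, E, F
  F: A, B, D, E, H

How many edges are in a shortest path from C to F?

Distance 0: C.
Distance 1: H.
Distance 2: B, E, F — contains F.

2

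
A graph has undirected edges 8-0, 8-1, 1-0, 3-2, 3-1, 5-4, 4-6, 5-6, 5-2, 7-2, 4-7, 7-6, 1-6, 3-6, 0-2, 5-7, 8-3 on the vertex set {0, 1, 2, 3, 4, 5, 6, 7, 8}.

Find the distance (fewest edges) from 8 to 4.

Distance 0: 8.
Distance 1: 0, 1, 3.
Distance 2: 2, 6.
Distance 3: 4, 5, 7 — contains 4.

3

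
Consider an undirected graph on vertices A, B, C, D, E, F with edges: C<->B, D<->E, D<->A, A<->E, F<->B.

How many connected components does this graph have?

From A: component {A, D, E}.
From B: component {B, C, F}.
That's 2 components.

2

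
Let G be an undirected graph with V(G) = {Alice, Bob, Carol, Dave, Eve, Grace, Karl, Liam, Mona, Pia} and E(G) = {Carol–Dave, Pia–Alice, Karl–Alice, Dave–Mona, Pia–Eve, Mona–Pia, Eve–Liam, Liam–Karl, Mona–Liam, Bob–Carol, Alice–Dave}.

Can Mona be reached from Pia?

Yes

Explore from Pia.
Distance 1: reach Alice, Eve, Mona.
Found Mona.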